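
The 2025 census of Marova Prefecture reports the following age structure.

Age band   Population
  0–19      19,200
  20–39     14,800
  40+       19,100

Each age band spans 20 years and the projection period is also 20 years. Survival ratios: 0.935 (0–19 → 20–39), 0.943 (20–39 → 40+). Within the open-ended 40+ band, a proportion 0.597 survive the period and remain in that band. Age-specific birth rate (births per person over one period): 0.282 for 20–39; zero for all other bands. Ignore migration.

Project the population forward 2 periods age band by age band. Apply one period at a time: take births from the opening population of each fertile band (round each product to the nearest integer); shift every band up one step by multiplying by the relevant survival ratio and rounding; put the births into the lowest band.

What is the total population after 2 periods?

41033

Call the bands 1 to 3, youngest first.
Period 1:
Births: 14800 × 0.282 = 4174
Band 2: 19200 × 0.935 = 17952
Band 3: 14800 × 0.943 + 19100 × 0.597 = 13956 + 11403 = 25359
Population now: 0–19=4174, 20–39=17952, 40+=25359
Period 2:
Births: 17952 × 0.282 = 5062
Band 2: 4174 × 0.935 = 3903
Band 3: 17952 × 0.943 + 25359 × 0.597 = 16929 + 15139 = 32068
Population now: 0–19=5062, 20–39=3903, 40+=32068
Total after period 2: 5062 + 3903 + 32068 = 41033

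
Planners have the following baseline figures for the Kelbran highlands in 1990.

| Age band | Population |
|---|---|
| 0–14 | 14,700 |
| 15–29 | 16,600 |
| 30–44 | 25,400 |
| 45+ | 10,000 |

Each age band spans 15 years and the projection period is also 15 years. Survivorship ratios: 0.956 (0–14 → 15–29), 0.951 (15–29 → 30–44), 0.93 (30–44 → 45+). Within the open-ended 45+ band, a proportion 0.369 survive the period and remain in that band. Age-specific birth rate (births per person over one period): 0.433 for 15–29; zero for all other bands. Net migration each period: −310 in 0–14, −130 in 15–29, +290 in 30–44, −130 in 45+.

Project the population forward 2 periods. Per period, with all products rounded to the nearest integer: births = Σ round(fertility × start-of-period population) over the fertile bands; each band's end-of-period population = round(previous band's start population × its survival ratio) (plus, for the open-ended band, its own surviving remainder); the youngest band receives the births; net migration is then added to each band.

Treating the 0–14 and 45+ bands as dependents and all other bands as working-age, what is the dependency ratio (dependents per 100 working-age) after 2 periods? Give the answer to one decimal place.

— Period 1 —
Births: 16600 * 0.433 = 7188
15–29: 14700 * 0.956 = 14053
30–44: 16600 * 0.951 = 15787
45+: 25400 * 0.93 + 10000 * 0.369 = 23622 + 3690 = 27312
Net migration: 0–14 − 310 → 6878; 15–29 − 130 → 13923; 30–44 + 290 → 16077; 45+ − 130 → 27182
Population now: 0–14=6878, 15–29=13923, 30–44=16077, 45+=27182
— Period 2 —
Births: 13923 * 0.433 = 6029
15–29: 6878 * 0.956 = 6575
30–44: 13923 * 0.951 = 13241
45+: 16077 * 0.93 + 27182 * 0.369 = 14952 + 10030 = 24982
Net migration: 0–14 − 310 → 5719; 15–29 − 130 → 6445; 30–44 + 290 → 13531; 45+ − 130 → 24852
Population now: 0–14=5719, 15–29=6445, 30–44=13531, 45+=24852
Dependents (band 0–14 + band 45+) = 5719 + 24852 = 30571; working-age = 19976; ratio = 30571/19976 × 100 = 153.0

153.0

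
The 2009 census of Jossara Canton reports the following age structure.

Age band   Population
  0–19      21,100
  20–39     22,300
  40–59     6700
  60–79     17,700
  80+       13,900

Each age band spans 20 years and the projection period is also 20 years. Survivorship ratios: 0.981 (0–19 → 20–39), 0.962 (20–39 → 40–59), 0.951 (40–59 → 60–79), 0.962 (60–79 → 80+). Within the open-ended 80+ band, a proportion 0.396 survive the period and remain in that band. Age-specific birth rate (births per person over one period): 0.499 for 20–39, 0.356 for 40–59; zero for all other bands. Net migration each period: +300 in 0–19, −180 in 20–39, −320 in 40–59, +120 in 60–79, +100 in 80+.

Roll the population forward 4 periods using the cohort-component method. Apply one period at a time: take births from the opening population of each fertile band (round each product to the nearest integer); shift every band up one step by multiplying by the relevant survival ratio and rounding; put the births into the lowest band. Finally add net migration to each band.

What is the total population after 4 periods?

83682

— Period 1 —
Births: 22300 × 0.499 = 11128, 6700 × 0.356 = 2385 → total 13513
20–39: 21100 × 0.981 = 20699
40–59: 22300 × 0.962 = 21453
60–79: 6700 × 0.951 = 6372
80+: 17700 × 0.962 + 13900 × 0.396 = 17027 + 5504 = 22531
Net migration: 0–19 + 300 → 13813; 20–39 − 180 → 20519; 40–59 − 320 → 21133; 60–79 + 120 → 6492; 80+ + 100 → 22631
→ [13813, 20519, 21133, 6492, 22631]
— Period 2 —
Births: 20519 × 0.499 = 10239, 21133 × 0.356 = 7523 → total 17762
20–39: 13813 × 0.981 = 13551
40–59: 20519 × 0.962 = 19739
60–79: 21133 × 0.951 = 20097
80+: 6492 × 0.962 + 22631 × 0.396 = 6245 + 8962 = 15207
Net migration: 0–19 + 300 → 18062; 20–39 − 180 → 13371; 40–59 − 320 → 19419; 60–79 + 120 → 20217; 80+ + 100 → 15307
→ [18062, 13371, 19419, 20217, 15307]
— Period 3 —
Births: 13371 × 0.499 = 6672, 19419 × 0.356 = 6913 → total 13585
20–39: 18062 × 0.981 = 17719
40–59: 13371 × 0.962 = 12863
60–79: 19419 × 0.951 = 18467
80+: 20217 × 0.962 + 15307 × 0.396 = 19449 + 6062 = 25511
Net migration: 0–19 + 300 → 13885; 20–39 − 180 → 17539; 40–59 − 320 → 12543; 60–79 + 120 → 18587; 80+ + 100 → 25611
→ [13885, 17539, 12543, 18587, 25611]
— Period 4 —
Births: 17539 × 0.499 = 8752, 12543 × 0.356 = 4465 → total 13217
20–39: 13885 × 0.981 = 13621
40–59: 17539 × 0.962 = 16873
60–79: 12543 × 0.951 = 11928
80+: 18587 × 0.962 + 25611 × 0.396 = 17881 + 10142 = 28023
Net migration: 0–19 + 300 → 13517; 20–39 − 180 → 13441; 40–59 − 320 → 16553; 60–79 + 120 → 12048; 80+ + 100 → 28123
→ [13517, 13441, 16553, 12048, 28123]
Total after period 4: 13517 + 13441 + 16553 + 12048 + 28123 = 83682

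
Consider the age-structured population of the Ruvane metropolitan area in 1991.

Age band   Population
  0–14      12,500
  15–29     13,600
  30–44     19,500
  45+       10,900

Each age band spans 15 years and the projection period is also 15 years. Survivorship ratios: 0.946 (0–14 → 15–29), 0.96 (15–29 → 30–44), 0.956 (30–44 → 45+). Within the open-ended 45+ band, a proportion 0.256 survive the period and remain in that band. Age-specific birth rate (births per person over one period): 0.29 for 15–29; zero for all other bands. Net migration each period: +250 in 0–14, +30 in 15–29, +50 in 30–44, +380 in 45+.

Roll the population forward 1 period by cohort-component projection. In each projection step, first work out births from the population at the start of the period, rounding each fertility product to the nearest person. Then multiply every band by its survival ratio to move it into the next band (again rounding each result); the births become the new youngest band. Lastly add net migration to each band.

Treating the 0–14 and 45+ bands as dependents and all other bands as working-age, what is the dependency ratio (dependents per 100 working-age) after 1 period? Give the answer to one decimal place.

104.2

Call the bands 1 to 4, youngest first.
Period 1.
Births: 13600 × 0.29 = 3944
Band 2: 12500 × 0.946 = 11825
Band 3: 13600 × 0.96 = 13056
Band 4: 19500 × 0.956 + 10900 × 0.256 = 18642 + 2790 = 21432
Net migration: Band 1 + 250 → 4194; Band 2 + 30 → 11855; Band 3 + 50 → 13106; Band 4 + 380 → 21812
End of period: [4194, 11855, 13106, 21812]
Dependents (band 0–14 + band 45+) = 4194 + 21812 = 26006; working-age = 24961; ratio = 26006/24961 × 100 = 104.2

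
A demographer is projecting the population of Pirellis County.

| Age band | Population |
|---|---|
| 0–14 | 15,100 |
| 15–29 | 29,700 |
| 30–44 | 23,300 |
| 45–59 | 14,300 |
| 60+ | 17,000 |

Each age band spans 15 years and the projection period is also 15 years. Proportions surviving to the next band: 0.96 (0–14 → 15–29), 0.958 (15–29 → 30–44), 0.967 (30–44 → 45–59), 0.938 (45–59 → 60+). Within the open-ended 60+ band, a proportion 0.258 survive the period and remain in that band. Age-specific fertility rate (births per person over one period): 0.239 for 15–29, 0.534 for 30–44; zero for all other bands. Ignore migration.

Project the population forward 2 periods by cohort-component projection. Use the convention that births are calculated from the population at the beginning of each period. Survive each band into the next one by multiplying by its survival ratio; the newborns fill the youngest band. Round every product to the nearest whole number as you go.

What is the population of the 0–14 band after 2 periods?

18659

Numbering the groups 1..5 from youngest to oldest:
[period 1]
Births: 29700 × 0.239 = 7098, 23300 × 0.534 = 12442 → total 19540
Group 2: 15100 × 0.96 = 14496
Group 3: 29700 × 0.958 = 28453
Group 4: 23300 × 0.967 = 22531
Group 5: 14300 × 0.938 + 17000 × 0.258 = 13413 + 4386 = 17799
Giving 19540 / 14496 / 28453 / 22531 / 17799.
[period 2]
Births: 14496 × 0.239 = 3465, 28453 × 0.534 = 15194 → total 18659
Group 2: 19540 × 0.96 = 18758
Group 3: 14496 × 0.958 = 13887
Group 4: 28453 × 0.967 = 27514
Group 5: 22531 × 0.938 + 17799 × 0.258 = 21134 + 4592 = 25726
Giving 18659 / 18758 / 13887 / 27514 / 25726.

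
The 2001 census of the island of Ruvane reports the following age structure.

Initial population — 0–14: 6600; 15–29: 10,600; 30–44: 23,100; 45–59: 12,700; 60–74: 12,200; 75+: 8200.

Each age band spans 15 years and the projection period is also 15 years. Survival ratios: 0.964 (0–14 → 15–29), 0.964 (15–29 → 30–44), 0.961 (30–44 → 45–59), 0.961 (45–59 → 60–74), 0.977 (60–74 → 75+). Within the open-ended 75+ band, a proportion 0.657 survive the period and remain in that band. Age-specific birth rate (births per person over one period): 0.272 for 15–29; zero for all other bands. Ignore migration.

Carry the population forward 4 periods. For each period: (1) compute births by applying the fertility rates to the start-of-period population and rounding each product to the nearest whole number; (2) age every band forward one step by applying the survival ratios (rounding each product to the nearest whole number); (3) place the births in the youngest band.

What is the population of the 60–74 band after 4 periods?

[period 1]
Births: 10600 × 0.272 = 2883
15–29: 6600 × 0.964 = 6362
30–44: 10600 × 0.964 = 10218
45–59: 23100 × 0.961 = 22199
60–74: 12700 × 0.961 = 12205
75+: 12200 × 0.977 + 8200 × 0.657 = 11919 + 5387 = 17306
End of period: [2883, 6362, 10218, 22199, 12205, 17306]
[period 2]
Births: 6362 × 0.272 = 1730
15–29: 2883 × 0.964 = 2779
30–44: 6362 × 0.964 = 6133
45–59: 10218 × 0.961 = 9819
60–74: 22199 × 0.961 = 21333
75+: 12205 × 0.977 + 17306 × 0.657 = 11924 + 11370 = 23294
End of period: [1730, 2779, 6133, 9819, 21333, 23294]
[period 3]
Births: 2779 × 0.272 = 756
15–29: 1730 × 0.964 = 1668
30–44: 2779 × 0.964 = 2679
45–59: 6133 × 0.961 = 5894
60–74: 9819 × 0.961 = 9436
75+: 21333 × 0.977 + 23294 × 0.657 = 20842 + 15304 = 36146
End of period: [756, 1668, 2679, 5894, 9436, 36146]
[period 4]
Births: 1668 × 0.272 = 454
15–29: 756 × 0.964 = 729
30–44: 1668 × 0.964 = 1608
45–59: 2679 × 0.961 = 2575
60–74: 5894 × 0.961 = 5664
75+: 9436 × 0.977 + 36146 × 0.657 = 9219 + 23748 = 32967
End of period: [454, 729, 1608, 2575, 5664, 32967]

5664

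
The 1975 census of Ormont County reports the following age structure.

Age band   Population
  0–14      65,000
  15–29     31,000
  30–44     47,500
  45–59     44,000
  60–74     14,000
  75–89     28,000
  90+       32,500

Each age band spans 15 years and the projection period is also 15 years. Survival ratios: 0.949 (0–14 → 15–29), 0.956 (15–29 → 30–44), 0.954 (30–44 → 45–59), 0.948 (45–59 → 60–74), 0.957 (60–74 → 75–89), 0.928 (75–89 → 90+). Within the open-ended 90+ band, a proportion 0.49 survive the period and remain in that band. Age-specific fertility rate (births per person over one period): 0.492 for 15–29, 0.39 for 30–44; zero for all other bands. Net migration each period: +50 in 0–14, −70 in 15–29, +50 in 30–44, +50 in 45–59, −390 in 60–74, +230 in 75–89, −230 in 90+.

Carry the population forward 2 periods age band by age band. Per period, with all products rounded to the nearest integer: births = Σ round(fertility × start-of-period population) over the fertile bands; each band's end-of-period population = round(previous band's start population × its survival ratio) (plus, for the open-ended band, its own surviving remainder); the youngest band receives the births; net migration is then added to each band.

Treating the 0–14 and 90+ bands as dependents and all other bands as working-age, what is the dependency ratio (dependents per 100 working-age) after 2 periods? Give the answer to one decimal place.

[period 1]
Births: 31000 × 0.492 = 15252  |  47500 × 0.39 = 18525 ⇒ total 33777
15–29: 65000 × 0.949 = 61685
30–44: 31000 × 0.956 = 29636
45–59: 47500 × 0.954 = 45315
60–74: 44000 × 0.948 = 41712
75–89: 14000 × 0.957 = 13398
90+: 28000 × 0.928 + 32500 × 0.49 = 25984 + 15925 = 41909
Net migration: 0–14 + 50 → 33827; 15–29 − 70 → 61615; 30–44 + 50 → 29686; 45–59 + 50 → 45365; 60–74 − 390 → 41322; 75–89 + 230 → 13628; 90+ − 230 → 41679
Population now: 0–14=33827, 15–29=61615, 30–44=29686, 45–59=45365, 60–74=41322, 75–89=13628, 90+=41679
[period 2]
Births: 61615 × 0.492 = 30315  |  29686 × 0.39 = 11578 ⇒ total 41893
15–29: 33827 × 0.949 = 32102
30–44: 61615 × 0.956 = 58904
45–59: 29686 × 0.954 = 28320
60–74: 45365 × 0.948 = 43006
75–89: 41322 × 0.957 = 39545
90+: 13628 × 0.928 + 41679 × 0.49 = 12647 + 20423 = 33070
Net migration: 0–14 + 50 → 41943; 15–29 − 70 → 32032; 30–44 + 50 → 58954; 45–59 + 50 → 28370; 60–74 − 390 → 42616; 75–89 + 230 → 39775; 90+ − 230 → 32840
Population now: 0–14=41943, 15–29=32032, 30–44=58954, 45–59=28370, 60–74=42616, 75–89=39775, 90+=32840
Dependents (band 0–14 + band 90+) = 41943 + 32840 = 74783; working-age = 201747; ratio = 74783/201747 × 100 = 37.1

37.1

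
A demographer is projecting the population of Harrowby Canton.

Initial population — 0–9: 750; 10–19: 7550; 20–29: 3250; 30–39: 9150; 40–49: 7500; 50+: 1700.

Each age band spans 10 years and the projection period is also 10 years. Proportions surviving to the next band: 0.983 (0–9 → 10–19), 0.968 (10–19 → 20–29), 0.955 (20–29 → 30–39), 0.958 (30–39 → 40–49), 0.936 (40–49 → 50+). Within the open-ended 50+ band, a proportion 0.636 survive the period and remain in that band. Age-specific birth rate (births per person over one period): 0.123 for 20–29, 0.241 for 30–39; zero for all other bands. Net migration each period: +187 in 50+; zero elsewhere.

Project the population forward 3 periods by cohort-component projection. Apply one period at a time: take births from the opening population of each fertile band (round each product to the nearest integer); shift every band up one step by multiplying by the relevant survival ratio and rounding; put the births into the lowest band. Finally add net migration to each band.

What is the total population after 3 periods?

24896

Let group 1 be 0–9 through group 6 = 50+.
[period 1]
Births: 3250 × 0.123 = 400, 9150 × 0.241 = 2205 → total 2605
Group 2: 750 × 0.983 = 737
Group 3: 7550 × 0.968 = 7308
Group 4: 3250 × 0.955 = 3104
Group 5: 9150 × 0.958 = 8766
Group 6: 7500 × 0.936 + 1700 × 0.636 = 7020 + 1081 = 8101
Net migration: Group 6 + 187 → 8288
Giving 2605 / 737 / 7308 / 3104 / 8766 / 8288.
[period 2]
Births: 7308 × 0.123 = 899, 3104 × 0.241 = 748 → total 1647
Group 2: 2605 × 0.983 = 2561
Group 3: 737 × 0.968 = 713
Group 4: 7308 × 0.955 = 6979
Group 5: 3104 × 0.958 = 2974
Group 6: 8766 × 0.936 + 8288 × 0.636 = 8205 + 5271 = 13476
Net migration: Group 6 + 187 → 13663
Giving 1647 / 2561 / 713 / 6979 / 2974 / 13663.
[period 3]
Births: 713 × 0.123 = 88, 6979 × 0.241 = 1682 → total 1770
Group 2: 1647 × 0.983 = 1619
Group 3: 2561 × 0.968 = 2479
Group 4: 713 × 0.955 = 681
Group 5: 6979 × 0.958 = 6686
Group 6: 2974 × 0.936 + 13663 × 0.636 = 2784 + 8690 = 11474
Net migration: Group 6 + 187 → 11661
Giving 1770 / 1619 / 2479 / 681 / 6686 / 11661.
Total after period 3: 1770 + 1619 + 2479 + 681 + 6686 + 11661 = 24896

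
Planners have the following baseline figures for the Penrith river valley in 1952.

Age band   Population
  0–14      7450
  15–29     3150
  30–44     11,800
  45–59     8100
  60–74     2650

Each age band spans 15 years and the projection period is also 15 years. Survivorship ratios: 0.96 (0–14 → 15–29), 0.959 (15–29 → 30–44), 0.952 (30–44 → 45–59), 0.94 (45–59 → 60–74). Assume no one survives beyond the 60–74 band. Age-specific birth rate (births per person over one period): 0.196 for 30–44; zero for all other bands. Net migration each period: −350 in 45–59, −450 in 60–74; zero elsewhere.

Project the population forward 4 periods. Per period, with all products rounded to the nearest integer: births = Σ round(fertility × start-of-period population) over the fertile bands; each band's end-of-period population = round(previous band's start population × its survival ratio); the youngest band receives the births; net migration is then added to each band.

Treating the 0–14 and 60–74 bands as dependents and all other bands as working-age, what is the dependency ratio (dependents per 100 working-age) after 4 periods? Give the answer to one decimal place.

164.5

Period 1:
Births: 11800 * 0.196 = 2313
15–29: 7450 * 0.96 = 7152
30–44: 3150 * 0.959 = 3021
45–59: 11800 * 0.952 = 11234
60–74: 8100 * 0.94 = 7614
Net migration: 45–59 − 350 → 10884; 60–74 − 450 → 7164
→ [2313, 7152, 3021, 10884, 7164]
Period 2:
Births: 3021 * 0.196 = 592
15–29: 2313 * 0.96 = 2220
30–44: 7152 * 0.959 = 6859
45–59: 3021 * 0.952 = 2876
60–74: 10884 * 0.94 = 10231
Net migration: 45–59 − 350 → 2526; 60–74 − 450 → 9781
→ [592, 2220, 6859, 2526, 9781]
Period 3:
Births: 6859 * 0.196 = 1344
15–29: 592 * 0.96 = 568
30–44: 2220 * 0.959 = 2129
45–59: 6859 * 0.952 = 6530
60–74: 2526 * 0.94 = 2374
Net migration: 45–59 − 350 → 6180; 60–74 − 450 → 1924
→ [1344, 568, 2129, 6180, 1924]
Period 4:
Births: 2129 * 0.196 = 417
15–29: 1344 * 0.96 = 1290
30–44: 568 * 0.959 = 545
45–59: 2129 * 0.952 = 2027
60–74: 6180 * 0.94 = 5809
Net migration: 45–59 − 350 → 1677; 60–74 − 450 → 5359
→ [417, 1290, 545, 1677, 5359]
Dependents (band 0–14 + band 60–74) = 417 + 5359 = 5776; working-age = 3512; ratio = 5776/3512 × 100 = 164.5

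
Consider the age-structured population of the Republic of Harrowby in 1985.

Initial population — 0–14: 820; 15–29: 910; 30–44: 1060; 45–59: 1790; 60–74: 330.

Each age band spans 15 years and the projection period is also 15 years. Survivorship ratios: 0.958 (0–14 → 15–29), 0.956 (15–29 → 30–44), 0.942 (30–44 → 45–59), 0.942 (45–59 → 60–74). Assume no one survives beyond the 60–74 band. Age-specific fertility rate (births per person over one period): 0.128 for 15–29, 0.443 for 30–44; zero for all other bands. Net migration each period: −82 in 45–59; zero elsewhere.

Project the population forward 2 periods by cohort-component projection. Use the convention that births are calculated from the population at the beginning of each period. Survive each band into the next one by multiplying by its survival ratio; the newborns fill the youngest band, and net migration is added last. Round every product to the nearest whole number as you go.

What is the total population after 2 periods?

3400

Period 1:
Births: 910 × 0.128 = 116, 1060 × 0.443 = 470 → 586
15–29: 820 × 0.958 = 786
30–44: 910 × 0.956 = 870
45–59: 1060 × 0.942 = 999
60–74: 1790 × 0.942 = 1686
Net migration: 45–59 − 82 → 917
→ [586, 786, 870, 917, 1686]
Period 2:
Births: 786 × 0.128 = 101, 870 × 0.443 = 385 → 486
15–29: 586 × 0.958 = 561
30–44: 786 × 0.956 = 751
45–59: 870 × 0.942 = 820
60–74: 917 × 0.942 = 864
Net migration: 45–59 − 82 → 738
→ [486, 561, 751, 738, 864]
Total after period 2: 486 + 561 + 751 + 738 + 864 = 3400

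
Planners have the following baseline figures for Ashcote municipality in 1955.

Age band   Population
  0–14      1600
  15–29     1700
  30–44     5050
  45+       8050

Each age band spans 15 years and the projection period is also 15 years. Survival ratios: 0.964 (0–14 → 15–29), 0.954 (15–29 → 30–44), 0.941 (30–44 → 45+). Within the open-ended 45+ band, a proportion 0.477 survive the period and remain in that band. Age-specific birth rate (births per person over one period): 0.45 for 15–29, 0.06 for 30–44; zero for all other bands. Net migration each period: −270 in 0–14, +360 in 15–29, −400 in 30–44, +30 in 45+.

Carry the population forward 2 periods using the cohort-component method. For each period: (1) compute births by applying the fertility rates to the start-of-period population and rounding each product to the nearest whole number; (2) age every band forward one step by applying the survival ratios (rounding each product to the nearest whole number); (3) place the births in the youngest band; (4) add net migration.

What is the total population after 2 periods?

8496

[period 1]
Births: 1700 × 0.45 = 765  |  5050 × 0.06 = 303 → total 1068
15–29: 1600 × 0.964 = 1542
30–44: 1700 × 0.954 = 1622
45+: 5050 × 0.941 + 8050 × 0.477 = 4752 + 3840 = 8592
Net migration: 0–14 − 270 → 798; 15–29 + 360 → 1902; 30–44 − 400 → 1222; 45+ + 30 → 8622
Giving 798 / 1902 / 1222 / 8622.
[period 2]
Births: 1902 × 0.45 = 856  |  1222 × 0.06 = 73 → total 929
15–29: 798 × 0.964 = 769
30–44: 1902 × 0.954 = 1815
45+: 1222 × 0.941 + 8622 × 0.477 = 1150 + 4113 = 5263
Net migration: 0–14 − 270 → 659; 15–29 + 360 → 1129; 30–44 − 400 → 1415; 45+ + 30 → 5293
Giving 659 / 1129 / 1415 / 5293.
Total after period 2: 659 + 1129 + 1415 + 5293 = 8496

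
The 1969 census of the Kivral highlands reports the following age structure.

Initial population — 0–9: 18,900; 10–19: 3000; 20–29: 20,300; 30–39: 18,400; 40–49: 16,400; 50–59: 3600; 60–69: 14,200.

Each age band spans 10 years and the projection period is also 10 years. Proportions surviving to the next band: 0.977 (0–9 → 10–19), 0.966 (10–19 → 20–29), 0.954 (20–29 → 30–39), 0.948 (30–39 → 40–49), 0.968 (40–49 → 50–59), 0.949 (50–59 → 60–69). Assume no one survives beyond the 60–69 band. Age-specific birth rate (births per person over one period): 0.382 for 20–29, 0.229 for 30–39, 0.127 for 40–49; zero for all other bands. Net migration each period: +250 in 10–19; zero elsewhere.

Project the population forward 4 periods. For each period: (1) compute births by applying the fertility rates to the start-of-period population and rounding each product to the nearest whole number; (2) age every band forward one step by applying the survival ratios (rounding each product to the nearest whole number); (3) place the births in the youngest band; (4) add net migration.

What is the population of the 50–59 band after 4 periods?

After projecting period 1:
Births: 20300 × 0.382 = 7755 ; 18400 × 0.229 = 4214 ; 16400 × 0.127 = 2083 ⇒ total 14052
10–19: 18900 × 0.977 = 18465
20–29: 3000 × 0.966 = 2898
30–39: 20300 × 0.954 = 19366
40–49: 18400 × 0.948 = 17443
50–59: 16400 × 0.968 = 15875
60–69: 3600 × 0.949 = 3416
Net migration: 10–19 + 250 → 18715
Giving 14052 / 18715 / 2898 / 19366 / 17443 / 15875 / 3416.
After projecting period 2:
Births: 2898 × 0.382 = 1107 ; 19366 × 0.229 = 4435 ; 17443 × 0.127 = 2215 ⇒ total 7757
10–19: 14052 × 0.977 = 13729
20–29: 18715 × 0.966 = 18079
30–39: 2898 × 0.954 = 2765
40–49: 19366 × 0.948 = 18359
50–59: 17443 × 0.968 = 16885
60–69: 15875 × 0.949 = 15065
Net migration: 10–19 + 250 → 13979
Giving 7757 / 13979 / 18079 / 2765 / 18359 / 16885 / 15065.
After projecting period 3:
Births: 18079 × 0.382 = 6906 ; 2765 × 0.229 = 633 ; 18359 × 0.127 = 2332 ⇒ total 9871
10–19: 7757 × 0.977 = 7579
20–29: 13979 × 0.966 = 13504
30–39: 18079 × 0.954 = 17247
40–49: 2765 × 0.948 = 2621
50–59: 18359 × 0.968 = 17772
60–69: 16885 × 0.949 = 16024
Net migration: 10–19 + 250 → 7829
Giving 9871 / 7829 / 13504 / 17247 / 2621 / 17772 / 16024.
After projecting period 4:
Births: 13504 × 0.382 = 5159 ; 17247 × 0.229 = 3950 ; 2621 × 0.127 = 333 ⇒ total 9442
10–19: 9871 × 0.977 = 9644
20–29: 7829 × 0.966 = 7563
30–39: 13504 × 0.954 = 12883
40–49: 17247 × 0.948 = 16350
50–59: 2621 × 0.968 = 2537
60–69: 17772 × 0.949 = 16866
Net migration: 10–19 + 250 → 9894
Giving 9442 / 9894 / 7563 / 12883 / 16350 / 2537 / 16866.

2537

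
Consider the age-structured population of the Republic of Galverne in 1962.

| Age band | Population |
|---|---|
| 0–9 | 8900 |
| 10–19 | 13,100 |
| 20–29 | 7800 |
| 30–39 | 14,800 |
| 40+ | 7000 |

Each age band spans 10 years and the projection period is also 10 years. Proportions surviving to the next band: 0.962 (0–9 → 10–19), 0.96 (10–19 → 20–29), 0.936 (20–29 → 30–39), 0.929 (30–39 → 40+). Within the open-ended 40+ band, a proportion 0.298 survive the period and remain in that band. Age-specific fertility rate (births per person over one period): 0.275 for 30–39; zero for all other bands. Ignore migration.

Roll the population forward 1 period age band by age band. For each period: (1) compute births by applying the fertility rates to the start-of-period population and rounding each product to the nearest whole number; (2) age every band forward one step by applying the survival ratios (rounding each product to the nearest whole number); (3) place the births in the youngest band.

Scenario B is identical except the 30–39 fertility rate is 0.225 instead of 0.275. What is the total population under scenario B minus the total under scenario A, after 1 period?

-740

Call the groups 1 to 5, youngest first.
Period 1.
Births: 14800 × 0.275 = 4070
Group 2: 8900 × 0.962 = 8562
Group 3: 13100 × 0.96 = 12576
Group 4: 7800 × 0.936 = 7301
Group 5: 14800 × 0.929 + 7000 × 0.298 = 13749 + 2086 = 15835
→ [4070, 8562, 12576, 7301, 15835]
Scenario A total after 1 period: 48344
Scenario B projection —
Period 1.
Births: 14800 × 0.225 = 3330
Group 2: 8900 × 0.962 = 8562
Group 3: 13100 × 0.96 = 12576
Group 4: 7800 × 0.936 = 7301
Group 5: 14800 × 0.929 + 7000 × 0.298 = 13749 + 2086 = 15835
→ [3330, 8562, 12576, 7301, 15835]
Scenario B total after 1 period: 47604
Difference B − A = 47604 − 48344 = -740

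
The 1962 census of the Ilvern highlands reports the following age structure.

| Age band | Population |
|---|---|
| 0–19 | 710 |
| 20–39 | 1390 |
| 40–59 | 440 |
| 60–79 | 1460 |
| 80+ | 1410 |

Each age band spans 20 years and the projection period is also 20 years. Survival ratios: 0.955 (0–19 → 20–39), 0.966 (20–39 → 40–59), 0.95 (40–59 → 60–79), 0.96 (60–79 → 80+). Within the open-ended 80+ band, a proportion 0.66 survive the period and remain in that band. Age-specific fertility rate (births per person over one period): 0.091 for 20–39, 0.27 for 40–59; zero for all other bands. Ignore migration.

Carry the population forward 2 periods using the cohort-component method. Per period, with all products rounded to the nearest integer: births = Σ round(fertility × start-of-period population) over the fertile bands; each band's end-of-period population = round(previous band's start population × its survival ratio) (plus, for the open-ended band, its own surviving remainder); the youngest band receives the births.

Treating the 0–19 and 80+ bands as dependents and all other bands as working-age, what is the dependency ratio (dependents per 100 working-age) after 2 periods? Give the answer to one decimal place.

109.3

— Period 1 —
Births: 1390 * 0.091 = 126 ; 440 * 0.27 = 119 — total 245
20–39: 710 * 0.955 = 678
40–59: 1390 * 0.966 = 1343
60–79: 440 * 0.95 = 418
80+: 1460 * 0.96 + 1410 * 0.66 = 1402 + 931 = 2333
→ [245, 678, 1343, 418, 2333]
— Period 2 —
Births: 678 * 0.091 = 62 ; 1343 * 0.27 = 363 — total 425
20–39: 245 * 0.955 = 234
40–59: 678 * 0.966 = 655
60–79: 1343 * 0.95 = 1276
80+: 418 * 0.96 + 2333 * 0.66 = 401 + 1540 = 1941
→ [425, 234, 655, 1276, 1941]
Dependents (band 0–19 + band 80+) = 425 + 1941 = 2366; working-age = 2165; ratio = 2366/2165 × 100 = 109.3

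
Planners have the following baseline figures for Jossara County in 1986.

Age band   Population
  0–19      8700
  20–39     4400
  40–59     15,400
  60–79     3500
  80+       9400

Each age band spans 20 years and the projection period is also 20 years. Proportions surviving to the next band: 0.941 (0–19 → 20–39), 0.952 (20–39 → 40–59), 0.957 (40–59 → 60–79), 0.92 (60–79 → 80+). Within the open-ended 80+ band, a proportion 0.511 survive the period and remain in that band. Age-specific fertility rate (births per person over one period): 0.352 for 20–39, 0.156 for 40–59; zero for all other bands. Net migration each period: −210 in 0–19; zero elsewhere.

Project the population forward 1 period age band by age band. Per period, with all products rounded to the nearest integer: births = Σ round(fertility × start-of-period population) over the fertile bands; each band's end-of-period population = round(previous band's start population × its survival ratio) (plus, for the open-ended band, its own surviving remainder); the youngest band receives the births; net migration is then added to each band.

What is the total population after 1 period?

After projecting period 1:
Births: 4400 × 0.352 = 1549  |  15400 × 0.156 = 2402 ⇒ total 3951
20–39: 8700 × 0.941 = 8187
40–59: 4400 × 0.952 = 4189
60–79: 15400 × 0.957 = 14738
80+: 3500 × 0.92 + 9400 × 0.511 = 3220 + 4803 = 8023
Net migration: 0–19 − 210 → 3741
Giving 3741 / 8187 / 4189 / 14738 / 8023.
Total after period 1: 3741 + 8187 + 4189 + 14738 + 8023 = 38878

38878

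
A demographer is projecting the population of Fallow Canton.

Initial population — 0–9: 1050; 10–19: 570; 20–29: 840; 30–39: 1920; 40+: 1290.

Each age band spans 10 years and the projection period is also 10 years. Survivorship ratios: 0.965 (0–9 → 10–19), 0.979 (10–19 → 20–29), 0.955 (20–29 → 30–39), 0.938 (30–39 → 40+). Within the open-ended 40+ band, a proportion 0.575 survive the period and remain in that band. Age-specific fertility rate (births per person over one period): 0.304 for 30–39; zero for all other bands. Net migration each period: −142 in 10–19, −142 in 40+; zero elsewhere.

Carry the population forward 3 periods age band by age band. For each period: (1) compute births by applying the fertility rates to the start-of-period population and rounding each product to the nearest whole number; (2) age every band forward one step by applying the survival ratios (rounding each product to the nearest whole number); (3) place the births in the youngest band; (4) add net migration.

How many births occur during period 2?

(Groups numbered youngest = 1 to oldest = 5.)
[period 1]
Births: 1920 × 0.304 = 584
Group 2: 1050 × 0.965 = 1013
Group 3: 570 × 0.979 = 558
Group 4: 840 × 0.955 = 802
Group 5: 1920 × 0.938 + 1290 × 0.575 = 1801 + 742 = 2543
Net migration: Group 2 − 142 → 871; Group 5 − 142 → 2401
Population now: 0–9=584, 10–19=871, 20–29=558, 30–39=802, 40+=2401
[period 2]
Births: 802 × 0.304 = 244
Group 2: 584 × 0.965 = 564
Group 3: 871 × 0.979 = 853
Group 4: 558 × 0.955 = 533
Group 5: 802 × 0.938 + 2401 × 0.575 = 752 + 1381 = 2133
Net migration: Group 2 − 142 → 422; Group 5 − 142 → 1991
Population now: 0–9=244, 10–19=422, 20–29=853, 30–39=533, 40+=1991

244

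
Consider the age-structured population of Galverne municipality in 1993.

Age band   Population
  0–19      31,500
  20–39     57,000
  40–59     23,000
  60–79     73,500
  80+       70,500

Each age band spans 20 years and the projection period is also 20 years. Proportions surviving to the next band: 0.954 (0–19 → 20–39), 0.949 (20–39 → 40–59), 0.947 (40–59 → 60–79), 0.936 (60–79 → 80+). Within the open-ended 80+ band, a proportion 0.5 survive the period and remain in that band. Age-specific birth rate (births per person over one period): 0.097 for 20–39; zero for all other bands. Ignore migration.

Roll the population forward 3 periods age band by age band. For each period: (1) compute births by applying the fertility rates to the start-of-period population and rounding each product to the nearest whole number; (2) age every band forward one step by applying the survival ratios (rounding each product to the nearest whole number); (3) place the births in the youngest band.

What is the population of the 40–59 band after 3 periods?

5006

After projecting period 1:
Births: 57000 * 0.097 = 5529
20–39: 31500 * 0.954 = 30051
40–59: 57000 * 0.949 = 54093
60–79: 23000 * 0.947 = 21781
80+: 73500 * 0.936 + 70500 * 0.5 = 68796 + 35250 = 104046
Population now: 0–19=5529, 20–39=30051, 40–59=54093, 60–79=21781, 80+=104046
After projecting period 2:
Births: 30051 * 0.097 = 2915
20–39: 5529 * 0.954 = 5275
40–59: 30051 * 0.949 = 28518
60–79: 54093 * 0.947 = 51226
80+: 21781 * 0.936 + 104046 * 0.5 = 20387 + 52023 = 72410
Population now: 0–19=2915, 20–39=5275, 40–59=28518, 60–79=51226, 80+=72410
After projecting period 3:
Births: 5275 * 0.097 = 512
20–39: 2915 * 0.954 = 2781
40–59: 5275 * 0.949 = 5006
60–79: 28518 * 0.947 = 27007
80+: 51226 * 0.936 + 72410 * 0.5 = 47948 + 36205 = 84153
Population now: 0–19=512, 20–39=2781, 40–59=5006, 60–79=27007, 80+=84153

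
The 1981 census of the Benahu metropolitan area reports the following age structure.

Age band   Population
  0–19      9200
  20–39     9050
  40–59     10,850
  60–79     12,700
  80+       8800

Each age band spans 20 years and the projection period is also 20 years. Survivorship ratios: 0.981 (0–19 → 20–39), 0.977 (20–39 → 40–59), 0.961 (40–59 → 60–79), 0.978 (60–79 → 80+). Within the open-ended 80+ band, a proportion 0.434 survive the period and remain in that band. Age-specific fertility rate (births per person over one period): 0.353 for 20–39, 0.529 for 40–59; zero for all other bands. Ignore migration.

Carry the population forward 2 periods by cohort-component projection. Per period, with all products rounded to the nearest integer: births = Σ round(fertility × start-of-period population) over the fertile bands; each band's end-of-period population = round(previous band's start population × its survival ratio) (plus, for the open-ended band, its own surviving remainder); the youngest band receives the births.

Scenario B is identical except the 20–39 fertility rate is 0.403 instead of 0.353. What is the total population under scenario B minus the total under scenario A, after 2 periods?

Let group 1 be 0–19 through group 5 = 80+.
[period 1]
Births: 9050 × 0.353 = 3195, 10850 × 0.529 = 5740 ⇒ total 8935
Group 2: 9200 × 0.981 = 9025
Group 3: 9050 × 0.977 = 8842
Group 4: 10850 × 0.961 = 10427
Group 5: 12700 × 0.978 + 8800 × 0.434 = 12421 + 3819 = 16240
→ [8935, 9025, 8842, 10427, 16240]
[period 2]
Births: 9025 × 0.353 = 3186, 8842 × 0.529 = 4677 ⇒ total 7863
Group 2: 8935 × 0.981 = 8765
Group 3: 9025 × 0.977 = 8817
Group 4: 8842 × 0.961 = 8497
Group 5: 10427 × 0.978 + 16240 × 0.434 = 10198 + 7048 = 17246
→ [7863, 8765, 8817, 8497, 17246]
Scenario A total after 2 periods: 51188
Scenario B projection —
[period 1]
Births: 9050 × 0.403 = 3647, 10850 × 0.529 = 5740 ⇒ total 9387
Group 2: 9200 × 0.981 = 9025
Group 3: 9050 × 0.977 = 8842
Group 4: 10850 × 0.961 = 10427
Group 5: 12700 × 0.978 + 8800 × 0.434 = 12421 + 3819 = 16240
→ [9387, 9025, 8842, 10427, 16240]
[period 2]
Births: 9025 × 0.403 = 3637, 8842 × 0.529 = 4677 ⇒ total 8314
Group 2: 9387 × 0.981 = 9209
Group 3: 9025 × 0.977 = 8817
Group 4: 8842 × 0.961 = 8497
Group 5: 10427 × 0.978 + 16240 × 0.434 = 10198 + 7048 = 17246
→ [8314, 9209, 8817, 8497, 17246]
Scenario B total after 2 periods: 52083
Difference B − A = 52083 − 51188 = 895

895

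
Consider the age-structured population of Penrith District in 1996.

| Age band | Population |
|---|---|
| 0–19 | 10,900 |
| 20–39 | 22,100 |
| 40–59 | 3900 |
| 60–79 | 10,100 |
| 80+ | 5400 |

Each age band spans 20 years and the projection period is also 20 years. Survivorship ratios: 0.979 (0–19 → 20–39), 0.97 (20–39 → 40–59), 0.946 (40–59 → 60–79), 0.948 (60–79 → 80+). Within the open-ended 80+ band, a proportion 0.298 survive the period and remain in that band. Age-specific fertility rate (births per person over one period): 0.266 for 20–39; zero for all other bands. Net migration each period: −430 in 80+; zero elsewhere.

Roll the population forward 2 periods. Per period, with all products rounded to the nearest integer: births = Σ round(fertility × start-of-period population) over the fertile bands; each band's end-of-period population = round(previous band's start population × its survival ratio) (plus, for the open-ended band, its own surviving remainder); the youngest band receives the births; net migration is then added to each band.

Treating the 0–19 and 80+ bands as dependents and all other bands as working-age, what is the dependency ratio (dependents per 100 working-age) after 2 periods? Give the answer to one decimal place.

25.0

Period 1.
Births: 22100 × 0.266 = 5879
20–39: 10900 × 0.979 = 10671
40–59: 22100 × 0.97 = 21437
60–79: 3900 × 0.946 = 3689
80+: 10100 × 0.948 + 5400 × 0.298 = 9575 + 1609 = 11184
Net migration: 80+ − 430 → 10754
→ [5879, 10671, 21437, 3689, 10754]
Period 2.
Births: 10671 × 0.266 = 2838
20–39: 5879 × 0.979 = 5756
40–59: 10671 × 0.97 = 10351
60–79: 21437 × 0.946 = 20279
80+: 3689 × 0.948 + 10754 × 0.298 = 3497 + 3205 = 6702
Net migration: 80+ − 430 → 6272
→ [2838, 5756, 10351, 20279, 6272]
Dependents (band 0–19 + band 80+) = 2838 + 6272 = 9110; working-age = 36386; ratio = 9110/36386 × 100 = 25.0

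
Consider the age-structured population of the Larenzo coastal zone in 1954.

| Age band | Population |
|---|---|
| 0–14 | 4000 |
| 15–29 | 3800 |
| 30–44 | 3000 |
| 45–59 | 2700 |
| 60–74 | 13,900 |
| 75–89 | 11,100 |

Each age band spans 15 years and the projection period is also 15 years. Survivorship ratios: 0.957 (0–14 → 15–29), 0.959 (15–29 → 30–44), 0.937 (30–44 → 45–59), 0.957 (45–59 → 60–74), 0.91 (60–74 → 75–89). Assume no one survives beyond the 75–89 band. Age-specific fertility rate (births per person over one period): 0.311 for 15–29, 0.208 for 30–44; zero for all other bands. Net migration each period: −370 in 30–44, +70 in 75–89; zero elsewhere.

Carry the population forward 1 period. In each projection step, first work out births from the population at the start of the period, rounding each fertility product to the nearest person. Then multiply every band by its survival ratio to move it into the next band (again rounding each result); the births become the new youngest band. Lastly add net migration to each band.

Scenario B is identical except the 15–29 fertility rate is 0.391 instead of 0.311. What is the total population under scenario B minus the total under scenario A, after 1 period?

(Groups numbered youngest = 1 to oldest = 6.)
[period 1]
Births: 3800 × 0.311 = 1182 ; 3000 × 0.208 = 624 ⇒ total 1806
Group 2: 4000 × 0.957 = 3828
Group 3: 3800 × 0.959 = 3644
Group 4: 3000 × 0.937 = 2811
Group 5: 2700 × 0.957 = 2584
Group 6: 13900 × 0.91 = 12649
Net migration: Group 3 − 370 → 3274; Group 6 + 70 → 12719
End of period: [1806, 3828, 3274, 2811, 2584, 12719]
Scenario A total after 1 period: 27022
Scenario B projection —
[period 1]
Births: 3800 × 0.391 = 1486 ; 3000 × 0.208 = 624 ⇒ total 2110
Group 2: 4000 × 0.957 = 3828
Group 3: 3800 × 0.959 = 3644
Group 4: 3000 × 0.937 = 2811
Group 5: 2700 × 0.957 = 2584
Group 6: 13900 × 0.91 = 12649
Net migration: Group 3 − 370 → 3274; Group 6 + 70 → 12719
End of period: [2110, 3828, 3274, 2811, 2584, 12719]
Scenario B total after 1 period: 27326
Difference B − A = 27326 − 27022 = 304

304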